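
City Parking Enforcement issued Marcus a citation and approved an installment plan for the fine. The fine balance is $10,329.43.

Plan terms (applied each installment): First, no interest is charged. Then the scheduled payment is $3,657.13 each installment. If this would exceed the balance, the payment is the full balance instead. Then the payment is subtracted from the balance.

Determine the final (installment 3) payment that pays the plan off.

Installment 1: opening $10,329.43; payment $3,657.13; balance $6,672.30
Installment 2: opening $6,672.30; payment $3,657.13; balance $3,015.17
Installment 3: opening $3,015.17; payment $3,015.17; balance $0.00

$3,015.17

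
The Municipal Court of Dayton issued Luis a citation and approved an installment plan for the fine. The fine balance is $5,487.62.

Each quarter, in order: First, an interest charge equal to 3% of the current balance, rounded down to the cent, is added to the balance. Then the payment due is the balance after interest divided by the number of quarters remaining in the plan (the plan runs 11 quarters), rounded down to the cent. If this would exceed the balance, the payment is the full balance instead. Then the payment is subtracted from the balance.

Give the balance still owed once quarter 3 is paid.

Quarter 1: opening $5,487.62; interest $164.62 → $5,652.24; payment $513.84; balance $5,138.40
Quarter 2: opening $5,138.40; interest $154.15 → $5,292.55; payment $529.25; balance $4,763.30
Quarter 3: opening $4,763.30; interest $142.89 → $4,906.19; payment $545.13; balance $4,361.06

$4,361.06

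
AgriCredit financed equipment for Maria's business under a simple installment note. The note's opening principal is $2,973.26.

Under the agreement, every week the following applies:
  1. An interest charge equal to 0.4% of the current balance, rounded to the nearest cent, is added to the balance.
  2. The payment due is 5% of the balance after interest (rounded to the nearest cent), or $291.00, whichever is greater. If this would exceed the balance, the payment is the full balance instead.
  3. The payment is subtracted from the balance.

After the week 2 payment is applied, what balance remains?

$2,413.93

# | Opening | Interest | Payment | End bal
1 | $2,973.26 | $11.89 | $291.00 | $2,694.15
2 | $2,694.15 | $10.78 | $291.00 | $2,413.93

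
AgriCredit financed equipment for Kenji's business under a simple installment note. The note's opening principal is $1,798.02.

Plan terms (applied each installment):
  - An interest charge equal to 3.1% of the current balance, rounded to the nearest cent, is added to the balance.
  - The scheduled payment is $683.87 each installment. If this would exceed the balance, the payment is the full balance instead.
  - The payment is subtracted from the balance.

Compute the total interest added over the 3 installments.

$108.20

Installment 1: opening $1,798.02; interest $55.74 → $1,853.76; payment $683.87; balance $1,169.89
Installment 2: opening $1,169.89; interest $36.27 → $1,206.16; payment $683.87; balance $522.29
Installment 3: opening $522.29; interest $16.19 → $538.48; payment $538.48; balance $0.00
Total interest: $55.74 + $36.27 + $16.19 = $108.20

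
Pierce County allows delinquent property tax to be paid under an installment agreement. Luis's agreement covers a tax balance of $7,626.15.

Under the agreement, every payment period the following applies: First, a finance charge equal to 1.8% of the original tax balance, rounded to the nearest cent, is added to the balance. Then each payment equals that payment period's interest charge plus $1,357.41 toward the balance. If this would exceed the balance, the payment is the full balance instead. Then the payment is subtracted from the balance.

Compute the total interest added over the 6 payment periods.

$823.62

Payment period 1: $7,626.15 +$137.27 interest = $7,763.42; pay $1,494.68 → $6,268.74
Payment period 2: $6,268.74 +$137.27 interest = $6,406.01; pay $1,494.68 → $4,911.33
Payment period 3: $4,911.33 +$137.27 interest = $5,048.60; pay $1,494.68 → $3,553.92
Payment period 4: $3,553.92 +$137.27 interest = $3,691.19; pay $1,494.68 → $2,196.51
Payment period 5: $2,196.51 +$137.27 interest = $2,333.78; pay $1,494.68 → $839.10
Payment period 6: $839.10 +$137.27 interest = $976.37; pay $976.37 → $0.00
Total interest: $137.27 + $137.27 + $137.27 + $137.27 + $137.27 + $137.27 = $823.62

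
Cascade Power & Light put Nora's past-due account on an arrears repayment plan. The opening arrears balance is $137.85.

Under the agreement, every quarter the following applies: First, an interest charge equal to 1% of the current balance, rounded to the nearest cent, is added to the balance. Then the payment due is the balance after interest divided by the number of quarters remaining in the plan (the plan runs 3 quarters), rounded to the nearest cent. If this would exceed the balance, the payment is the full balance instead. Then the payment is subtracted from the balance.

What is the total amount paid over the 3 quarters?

Quarter 1: $137.85 +$1.38 interest = $139.23; pay $46.41 → $92.82
Quarter 2: $92.82 +$0.93 interest = $93.75; pay $46.88 → $46.87
Quarter 3: $46.87 +$0.47 interest = $47.34; pay $47.34 → $0.00
Total paid: $140.63

$140.63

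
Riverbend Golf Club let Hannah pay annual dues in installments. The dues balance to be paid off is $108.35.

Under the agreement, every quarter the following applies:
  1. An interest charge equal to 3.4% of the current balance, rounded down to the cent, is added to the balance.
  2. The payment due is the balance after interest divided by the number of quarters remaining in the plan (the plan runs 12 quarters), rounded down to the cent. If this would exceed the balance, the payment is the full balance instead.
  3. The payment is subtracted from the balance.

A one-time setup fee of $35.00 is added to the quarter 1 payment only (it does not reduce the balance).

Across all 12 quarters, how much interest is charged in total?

$27.14

Quarter 1: $108.35 +$3.68 interest = $112.03; pay $9.33 (+ $35.00 fee) → $102.70
Quarter 2: $102.70 +$3.49 interest = $106.19; pay $9.65 → $96.54
Quarter 3: $96.54 +$3.28 interest = $99.82; pay $9.98 → $89.84
Quarter 4: $89.84 +$3.05 interest = $92.89; pay $10.32 → $82.57
Quarter 5: $82.57 +$2.80 interest = $85.37; pay $10.67 → $74.70
Quarter 6: $74.70 +$2.53 interest = $77.23; pay $11.03 → $66.20
Quarter 7: $66.20 +$2.25 interest = $68.45; pay $11.40 → $57.05
Quarter 8: $57.05 +$1.93 interest = $58.98; pay $11.79 → $47.19
Quarter 9: $47.19 +$1.60 interest = $48.79; pay $12.19 → $36.60
Quarter 10: $36.60 +$1.24 interest = $37.84; pay $12.61 → $25.23
Quarter 11: $25.23 +$0.85 interest = $26.08; pay $13.04 → $13.04
Quarter 12: $13.04 +$0.44 interest = $13.48; pay $13.48 → $0.00
Total interest: $3.68 + $3.49 + $3.28 + $3.05 + $2.80 + $2.53 + $2.25 + $1.93 + $1.60 + $1.24 + $0.85 + $0.44 = $27.14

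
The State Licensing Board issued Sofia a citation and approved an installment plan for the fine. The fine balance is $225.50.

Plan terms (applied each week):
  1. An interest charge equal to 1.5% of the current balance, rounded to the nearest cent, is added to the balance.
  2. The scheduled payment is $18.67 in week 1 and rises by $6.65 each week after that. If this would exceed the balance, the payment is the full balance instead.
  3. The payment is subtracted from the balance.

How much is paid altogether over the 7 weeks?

$240.69

Week 1: opening $225.50; interest $3.38 → $228.88; payment $18.67; balance $210.21
Week 2: opening $210.21; interest $3.15 → $213.36; payment $25.32; balance $188.04
Week 3: opening $188.04; interest $2.82 → $190.86; payment $31.97; balance $158.89
Week 4: opening $158.89; interest $2.38 → $161.27; payment $38.62; balance $122.65
Week 5: opening $122.65; interest $1.84 → $124.49; payment $45.27; balance $79.22
Week 6: opening $79.22; interest $1.19 → $80.41; payment $51.92; balance $28.49
Week 7: opening $28.49; interest $0.43 → $28.92; payment $28.92; balance $0.00
Total paid: $240.69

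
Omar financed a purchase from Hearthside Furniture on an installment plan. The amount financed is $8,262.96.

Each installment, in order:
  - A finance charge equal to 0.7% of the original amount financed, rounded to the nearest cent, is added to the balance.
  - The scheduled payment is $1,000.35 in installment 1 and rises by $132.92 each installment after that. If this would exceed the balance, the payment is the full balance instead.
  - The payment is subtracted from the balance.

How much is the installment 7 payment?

$671.94

Installment 1: opening $8,262.96; interest $57.84 → $8,320.80; payment $1,000.35; balance $7,320.45
Installment 2: opening $7,320.45; interest $57.84 → $7,378.29; payment $1,133.27; balance $6,245.02
Installment 3: opening $6,245.02; interest $57.84 → $6,302.86; payment $1,266.19; balance $5,036.67
Installment 4: opening $5,036.67; interest $57.84 → $5,094.51; payment $1,399.11; balance $3,695.40
Installment 5: opening $3,695.40; interest $57.84 → $3,753.24; payment $1,532.03; balance $2,221.21
Installment 6: opening $2,221.21; interest $57.84 → $2,279.05; payment $1,664.95; balance $614.10
Installment 7: opening $614.10; interest $57.84 → $671.94; payment $671.94; balance $0.00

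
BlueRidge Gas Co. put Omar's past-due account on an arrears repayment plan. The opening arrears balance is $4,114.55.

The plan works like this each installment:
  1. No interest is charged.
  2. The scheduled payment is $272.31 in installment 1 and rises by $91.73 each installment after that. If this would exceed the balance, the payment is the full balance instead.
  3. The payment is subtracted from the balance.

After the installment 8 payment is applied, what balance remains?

$0.00

# | Opening | Payment | End bal
1 | $4,114.55 | $272.31 | $3,842.24
2 | $3,842.24 | $364.04 | $3,478.20
3 | $3,478.20 | $455.77 | $3,022.43
4 | $3,022.43 | $547.50 | $2,474.93
5 | $2,474.93 | $639.23 | $1,835.70
6 | $1,835.70 | $730.96 | $1,104.74
7 | $1,104.74 | $822.69 | $282.05
8 | $282.05 | $282.05 | $0.00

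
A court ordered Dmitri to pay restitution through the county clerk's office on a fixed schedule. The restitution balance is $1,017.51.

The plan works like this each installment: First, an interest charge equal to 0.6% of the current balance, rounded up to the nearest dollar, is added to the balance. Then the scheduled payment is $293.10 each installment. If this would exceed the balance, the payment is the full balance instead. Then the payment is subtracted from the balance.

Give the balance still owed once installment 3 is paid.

$153.21

Installment 1: opening $1,017.51; interest $7.00 → $1,024.51; payment $293.10; balance $731.41
Installment 2: opening $731.41; interest $5.00 → $736.41; payment $293.10; balance $443.31
Installment 3: opening $443.31; interest $3.00 → $446.31; payment $293.10; balance $153.21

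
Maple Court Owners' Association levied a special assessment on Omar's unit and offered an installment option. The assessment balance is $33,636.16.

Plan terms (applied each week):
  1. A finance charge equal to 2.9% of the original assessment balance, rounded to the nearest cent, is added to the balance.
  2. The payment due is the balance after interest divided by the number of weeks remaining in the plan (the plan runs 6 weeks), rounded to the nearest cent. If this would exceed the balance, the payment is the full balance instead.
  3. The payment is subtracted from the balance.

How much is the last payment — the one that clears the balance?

$7,995.88

# | Opening | Interest | Payment | End bal
1 | $33,636.16 | $975.45 | $5,768.60 | $28,843.01
2 | $28,843.01 | $975.45 | $5,963.69 | $23,854.77
3 | $23,854.77 | $975.45 | $6,207.56 | $18,622.66
4 | $18,622.66 | $975.45 | $6,532.70 | $13,065.41
5 | $13,065.41 | $975.45 | $7,020.43 | $7,020.43
6 | $7,020.43 | $975.45 | $7,995.88 | $0.00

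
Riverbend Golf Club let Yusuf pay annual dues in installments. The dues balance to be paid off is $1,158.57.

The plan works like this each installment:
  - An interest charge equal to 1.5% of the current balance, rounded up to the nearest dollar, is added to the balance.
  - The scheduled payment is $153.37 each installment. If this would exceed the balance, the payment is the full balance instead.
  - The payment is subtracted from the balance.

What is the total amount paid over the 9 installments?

$1,244.57

# | Opening | Interest | Payment | End bal
1 | $1,158.57 | $18.00 | $153.37 | $1,023.20
2 | $1,023.20 | $16.00 | $153.37 | $885.83
3 | $885.83 | $14.00 | $153.37 | $746.46
4 | $746.46 | $12.00 | $153.37 | $605.09
5 | $605.09 | $10.00 | $153.37 | $461.72
6 | $461.72 | $7.00 | $153.37 | $315.35
7 | $315.35 | $5.00 | $153.37 | $166.98
8 | $166.98 | $3.00 | $153.37 | $16.61
9 | $16.61 | $1.00 | $17.61 | $0.00
Total paid: $1,244.57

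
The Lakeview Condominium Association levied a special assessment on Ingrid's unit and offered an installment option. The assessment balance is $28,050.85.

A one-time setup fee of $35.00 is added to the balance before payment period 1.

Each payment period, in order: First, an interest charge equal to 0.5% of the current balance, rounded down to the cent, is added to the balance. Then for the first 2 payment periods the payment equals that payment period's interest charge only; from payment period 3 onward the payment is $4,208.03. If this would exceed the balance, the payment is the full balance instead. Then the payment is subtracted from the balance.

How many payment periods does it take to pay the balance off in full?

9

# | Opening | Interest | Payment | End bal
1 | $28,085.85 | $140.42 | $140.42 | $28,085.85
2 | $28,085.85 | $140.42 | $140.42 | $28,085.85
3 | $28,085.85 | $140.42 | $4,208.03 | $24,018.24
4 | $24,018.24 | $120.09 | $4,208.03 | $19,930.30
5 | $19,930.30 | $99.65 | $4,208.03 | $15,821.92
6 | $15,821.92 | $79.10 | $4,208.03 | $11,692.99
7 | $11,692.99 | $58.46 | $4,208.03 | $7,543.42
8 | $7,543.42 | $37.71 | $4,208.03 | $3,373.10
9 | $3,373.10 | $16.86 | $3,389.96 | $0.00
Balance reaches $0.00 in payment period 9.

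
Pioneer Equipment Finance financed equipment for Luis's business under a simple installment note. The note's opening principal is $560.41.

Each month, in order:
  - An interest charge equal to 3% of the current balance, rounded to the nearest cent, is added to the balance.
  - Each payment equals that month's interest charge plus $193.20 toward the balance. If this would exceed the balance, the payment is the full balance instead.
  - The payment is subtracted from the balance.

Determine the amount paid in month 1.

Month 1: opening $560.41; interest $16.81 → $577.22; payment $210.01; balance $367.21

$210.01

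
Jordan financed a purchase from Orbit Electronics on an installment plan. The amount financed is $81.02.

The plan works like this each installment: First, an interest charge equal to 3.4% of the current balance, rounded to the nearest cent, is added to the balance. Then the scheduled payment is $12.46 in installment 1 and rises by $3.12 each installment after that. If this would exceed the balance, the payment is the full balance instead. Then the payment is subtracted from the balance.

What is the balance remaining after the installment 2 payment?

# | Opening | Interest | Payment | End bal
1 | $81.02 | $2.75 | $12.46 | $71.31
2 | $71.31 | $2.42 | $15.58 | $58.15

$58.15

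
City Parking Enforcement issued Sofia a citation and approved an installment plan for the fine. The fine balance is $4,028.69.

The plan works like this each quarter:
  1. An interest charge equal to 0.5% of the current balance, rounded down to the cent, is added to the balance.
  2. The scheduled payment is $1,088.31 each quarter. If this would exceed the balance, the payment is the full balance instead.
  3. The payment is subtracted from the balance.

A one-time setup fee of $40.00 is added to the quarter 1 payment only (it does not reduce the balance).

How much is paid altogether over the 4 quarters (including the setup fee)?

$4,117.10

Quarter 1: opening $4,028.69; interest $20.14 → $4,048.83; payment $1,088.31 (+ $40.00 fee); balance $2,960.52
Quarter 2: opening $2,960.52; interest $14.80 → $2,975.32; payment $1,088.31; balance $1,887.01
Quarter 3: opening $1,887.01; interest $9.43 → $1,896.44; payment $1,088.31; balance $808.13
Quarter 4: opening $808.13; interest $4.04 → $812.17; payment $812.17; balance $0.00
Total paid: $4,117.10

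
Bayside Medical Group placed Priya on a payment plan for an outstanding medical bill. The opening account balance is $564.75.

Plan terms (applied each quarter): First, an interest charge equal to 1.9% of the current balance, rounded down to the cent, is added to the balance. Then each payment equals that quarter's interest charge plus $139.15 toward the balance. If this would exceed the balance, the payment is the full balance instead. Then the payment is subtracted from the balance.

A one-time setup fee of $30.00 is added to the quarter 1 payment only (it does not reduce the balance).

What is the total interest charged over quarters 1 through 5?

Quarter 1: $564.75 +$10.73 interest = $575.48; pay $149.88 (+ $30.00 fee) → $425.60
Quarter 2: $425.60 +$8.08 interest = $433.68; pay $147.23 → $286.45
Quarter 3: $286.45 +$5.44 interest = $291.89; pay $144.59 → $147.30
Quarter 4: $147.30 +$2.79 interest = $150.09; pay $141.94 → $8.15
Quarter 5: $8.15 +$0.15 interest = $8.30; pay $8.30 → $0.00
Total interest: $10.73 + $8.08 + $5.44 + $2.79 + $0.15 = $27.19

$27.19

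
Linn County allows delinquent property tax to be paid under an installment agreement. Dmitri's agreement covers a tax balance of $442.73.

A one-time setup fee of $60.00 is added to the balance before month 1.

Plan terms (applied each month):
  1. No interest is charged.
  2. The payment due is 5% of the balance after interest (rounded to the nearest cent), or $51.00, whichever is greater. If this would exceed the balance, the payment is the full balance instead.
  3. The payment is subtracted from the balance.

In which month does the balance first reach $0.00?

Month 1: $502.73 − $51.00 → $451.73
Month 2: $451.73 − $51.00 → $400.73
Month 3: $400.73 − $51.00 → $349.73
Month 4: $349.73 − $51.00 → $298.73
Month 5: $298.73 − $51.00 → $247.73
Month 6: $247.73 − $51.00 → $196.73
Month 7: $196.73 − $51.00 → $145.73
Month 8: $145.73 − $51.00 → $94.73
Month 9: $94.73 − $51.00 → $43.73
Month 10: $43.73 − $43.73 → $0.00
Balance reaches $0.00 in month 10.

10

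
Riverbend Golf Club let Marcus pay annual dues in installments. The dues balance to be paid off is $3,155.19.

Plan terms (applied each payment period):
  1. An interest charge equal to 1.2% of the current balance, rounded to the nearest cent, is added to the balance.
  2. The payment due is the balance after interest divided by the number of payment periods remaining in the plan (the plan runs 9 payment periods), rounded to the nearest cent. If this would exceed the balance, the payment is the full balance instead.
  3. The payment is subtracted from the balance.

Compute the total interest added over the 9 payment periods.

# | Opening | Interest | Payment | End bal
1 | $3,155.19 | $37.86 | $354.78 | $2,838.27
2 | $2,838.27 | $34.06 | $359.04 | $2,513.29
3 | $2,513.29 | $30.16 | $363.35 | $2,180.10
4 | $2,180.10 | $26.16 | $367.71 | $1,838.55
5 | $1,838.55 | $22.06 | $372.12 | $1,488.49
6 | $1,488.49 | $17.86 | $376.59 | $1,129.76
7 | $1,129.76 | $13.56 | $381.11 | $762.21
8 | $762.21 | $9.15 | $385.68 | $385.68
9 | $385.68 | $4.63 | $390.31 | $0.00
Total interest: $37.86 + $34.06 + $30.16 + $26.16 + $22.06 + $17.86 + $13.56 + $9.15 + $4.63 = $195.50

$195.50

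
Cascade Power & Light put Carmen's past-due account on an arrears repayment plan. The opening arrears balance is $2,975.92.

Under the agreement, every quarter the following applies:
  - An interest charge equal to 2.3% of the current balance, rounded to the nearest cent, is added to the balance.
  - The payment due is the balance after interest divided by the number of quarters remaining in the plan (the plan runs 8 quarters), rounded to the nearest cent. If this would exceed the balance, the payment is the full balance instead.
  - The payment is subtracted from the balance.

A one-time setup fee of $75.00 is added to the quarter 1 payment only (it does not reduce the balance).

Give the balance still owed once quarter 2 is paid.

Quarter 1: $2,975.92 +$68.45 interest = $3,044.37; pay $380.55 (+ $75.00 fee) → $2,663.82
Quarter 2: $2,663.82 +$61.27 interest = $2,725.09; pay $389.30 → $2,335.79

$2,335.79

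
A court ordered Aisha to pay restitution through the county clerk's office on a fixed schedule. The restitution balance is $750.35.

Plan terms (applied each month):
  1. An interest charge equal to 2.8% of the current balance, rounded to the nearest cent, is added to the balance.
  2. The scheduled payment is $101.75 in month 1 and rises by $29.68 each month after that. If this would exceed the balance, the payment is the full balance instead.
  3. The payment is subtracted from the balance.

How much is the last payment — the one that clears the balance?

Month 1: opening $750.35; interest $21.01 → $771.36; payment $101.75; balance $669.61
Month 2: opening $669.61; interest $18.75 → $688.36; payment $131.43; balance $556.93
Month 3: opening $556.93; interest $15.59 → $572.52; payment $161.11; balance $411.41
Month 4: opening $411.41; interest $11.52 → $422.93; payment $190.79; balance $232.14
Month 5: opening $232.14; interest $6.50 → $238.64; payment $220.47; balance $18.17
Month 6: opening $18.17; interest $0.51 → $18.68; payment $18.68; balance $0.00

$18.68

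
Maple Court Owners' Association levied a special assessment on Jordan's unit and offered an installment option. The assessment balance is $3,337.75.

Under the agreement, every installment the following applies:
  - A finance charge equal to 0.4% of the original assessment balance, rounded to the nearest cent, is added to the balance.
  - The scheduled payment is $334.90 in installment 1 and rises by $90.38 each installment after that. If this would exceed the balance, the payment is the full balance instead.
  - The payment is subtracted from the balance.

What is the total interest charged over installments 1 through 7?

$93.45

Installment 1: $3,337.75 +$13.35 interest = $3,351.10; pay $334.90 → $3,016.20
Installment 2: $3,016.20 +$13.35 interest = $3,029.55; pay $425.28 → $2,604.27
Installment 3: $2,604.27 +$13.35 interest = $2,617.62; pay $515.66 → $2,101.96
Installment 4: $2,101.96 +$13.35 interest = $2,115.31; pay $606.04 → $1,509.27
Installment 5: $1,509.27 +$13.35 interest = $1,522.62; pay $696.42 → $826.20
Installment 6: $826.20 +$13.35 interest = $839.55; pay $786.80 → $52.75
Installment 7: $52.75 +$13.35 interest = $66.10; pay $66.10 → $0.00
Total interest: $13.35 + $13.35 + $13.35 + $13.35 + $13.35 + $13.35 + $13.35 = $93.45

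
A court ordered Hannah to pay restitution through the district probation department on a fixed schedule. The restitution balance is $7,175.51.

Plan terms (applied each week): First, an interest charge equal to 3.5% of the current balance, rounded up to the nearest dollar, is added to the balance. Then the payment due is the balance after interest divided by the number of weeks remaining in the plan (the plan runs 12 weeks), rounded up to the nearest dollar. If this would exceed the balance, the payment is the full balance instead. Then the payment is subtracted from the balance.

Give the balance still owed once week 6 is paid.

Week 1: $7,175.51 +$252.00 interest = $7,427.51; pay $619.00 → $6,808.51
Week 2: $6,808.51 +$239.00 interest = $7,047.51; pay $641.00 → $6,406.51
Week 3: $6,406.51 +$225.00 interest = $6,631.51; pay $664.00 → $5,967.51
Week 4: $5,967.51 +$209.00 interest = $6,176.51; pay $687.00 → $5,489.51
Week 5: $5,489.51 +$193.00 interest = $5,682.51; pay $711.00 → $4,971.51
Week 6: $4,971.51 +$175.00 interest = $5,146.51; pay $736.00 → $4,410.51

$4,410.51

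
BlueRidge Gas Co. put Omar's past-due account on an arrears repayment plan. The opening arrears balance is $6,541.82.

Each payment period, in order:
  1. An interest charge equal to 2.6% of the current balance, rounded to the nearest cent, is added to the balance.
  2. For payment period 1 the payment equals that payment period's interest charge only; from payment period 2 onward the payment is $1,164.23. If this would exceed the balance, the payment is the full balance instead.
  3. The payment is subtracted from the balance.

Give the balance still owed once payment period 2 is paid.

Payment period 1: $6,541.82 +$170.09 interest = $6,711.91; pay $170.09 → $6,541.82
Payment period 2: $6,541.82 +$170.09 interest = $6,711.91; pay $1,164.23 → $5,547.68

$5,547.68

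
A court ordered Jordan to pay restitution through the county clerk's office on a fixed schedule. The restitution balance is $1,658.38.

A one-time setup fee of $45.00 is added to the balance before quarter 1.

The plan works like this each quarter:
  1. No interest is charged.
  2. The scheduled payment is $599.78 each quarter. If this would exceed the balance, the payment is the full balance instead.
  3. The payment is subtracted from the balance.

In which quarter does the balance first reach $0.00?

# | Opening | Payment | End bal
1 | $1,703.38 | $599.78 | $1,103.60
2 | $1,103.60 | $599.78 | $503.82
3 | $503.82 | $503.82 | $0.00
Balance reaches $0.00 in quarter 3.

3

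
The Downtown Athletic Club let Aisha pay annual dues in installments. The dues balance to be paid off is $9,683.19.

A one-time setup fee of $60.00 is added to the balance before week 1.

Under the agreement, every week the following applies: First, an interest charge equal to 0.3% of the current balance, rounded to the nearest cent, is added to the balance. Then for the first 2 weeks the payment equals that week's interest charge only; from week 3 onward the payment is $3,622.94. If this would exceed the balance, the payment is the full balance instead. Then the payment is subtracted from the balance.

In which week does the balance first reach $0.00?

5

Week 1: opening $9,743.19; interest $29.23 → $9,772.42; payment $29.23; balance $9,743.19
Week 2: opening $9,743.19; interest $29.23 → $9,772.42; payment $29.23; balance $9,743.19
Week 3: opening $9,743.19; interest $29.23 → $9,772.42; payment $3,622.94; balance $6,149.48
Week 4: opening $6,149.48; interest $18.45 → $6,167.93; payment $3,622.94; balance $2,544.99
Week 5: opening $2,544.99; interest $7.63 → $2,552.62; payment $2,552.62; balance $0.00
Balance reaches $0.00 in week 5.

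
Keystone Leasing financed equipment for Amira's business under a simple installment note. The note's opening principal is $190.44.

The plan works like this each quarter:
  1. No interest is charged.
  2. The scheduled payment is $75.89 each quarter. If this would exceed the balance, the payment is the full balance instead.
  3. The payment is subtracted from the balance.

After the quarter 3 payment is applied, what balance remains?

Quarter 1: opening $190.44; payment $75.89; balance $114.55
Quarter 2: opening $114.55; payment $75.89; balance $38.66
Quarter 3: opening $38.66; payment $38.66; balance $0.00

$0.00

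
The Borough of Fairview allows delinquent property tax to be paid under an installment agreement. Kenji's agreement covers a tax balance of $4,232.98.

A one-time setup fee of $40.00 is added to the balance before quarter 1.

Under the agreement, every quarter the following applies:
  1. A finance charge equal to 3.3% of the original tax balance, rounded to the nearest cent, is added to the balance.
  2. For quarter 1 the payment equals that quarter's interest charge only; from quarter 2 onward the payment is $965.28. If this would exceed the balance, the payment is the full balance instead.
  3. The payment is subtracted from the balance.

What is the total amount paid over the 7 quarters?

$5,250.81

# | Opening | Interest | Payment | End bal
1 | $4,272.98 | $139.69 | $139.69 | $4,272.98
2 | $4,272.98 | $139.69 | $965.28 | $3,447.39
3 | $3,447.39 | $139.69 | $965.28 | $2,621.80
4 | $2,621.80 | $139.69 | $965.28 | $1,796.21
5 | $1,796.21 | $139.69 | $965.28 | $970.62
6 | $970.62 | $139.69 | $965.28 | $145.03
7 | $145.03 | $139.69 | $284.72 | $0.00
Total paid: $5,250.81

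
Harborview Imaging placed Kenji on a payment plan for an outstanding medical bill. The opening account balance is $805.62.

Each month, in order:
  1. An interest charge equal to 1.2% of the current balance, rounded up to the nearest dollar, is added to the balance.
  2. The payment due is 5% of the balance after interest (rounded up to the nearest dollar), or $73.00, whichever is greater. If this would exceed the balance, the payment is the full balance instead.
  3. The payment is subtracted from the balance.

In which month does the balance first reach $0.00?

Month 1: $805.62 +$10.00 interest = $815.62; pay $73.00 → $742.62
Month 2: $742.62 +$9.00 interest = $751.62; pay $73.00 → $678.62
Month 3: $678.62 +$9.00 interest = $687.62; pay $73.00 → $614.62
Month 4: $614.62 +$8.00 interest = $622.62; pay $73.00 → $549.62
Month 5: $549.62 +$7.00 interest = $556.62; pay $73.00 → $483.62
Month 6: $483.62 +$6.00 interest = $489.62; pay $73.00 → $416.62
Month 7: $416.62 +$5.00 interest = $421.62; pay $73.00 → $348.62
Month 8: $348.62 +$5.00 interest = $353.62; pay $73.00 → $280.62
Month 9: $280.62 +$4.00 interest = $284.62; pay $73.00 → $211.62
Month 10: $211.62 +$3.00 interest = $214.62; pay $73.00 → $141.62
Month 11: $141.62 +$2.00 interest = $143.62; pay $73.00 → $70.62
Month 12: $70.62 +$1.00 interest = $71.62; pay $71.62 → $0.00
Balance reaches $0.00 in month 12.

12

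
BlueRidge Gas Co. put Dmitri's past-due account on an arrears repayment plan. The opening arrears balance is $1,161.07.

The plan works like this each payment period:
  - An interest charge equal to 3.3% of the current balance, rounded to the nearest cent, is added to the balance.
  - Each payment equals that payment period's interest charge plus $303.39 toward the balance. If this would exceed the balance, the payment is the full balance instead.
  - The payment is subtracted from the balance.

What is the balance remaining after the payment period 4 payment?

$0.00

Payment period 1: opening $1,161.07; interest $38.32 → $1,199.39; payment $341.71; balance $857.68
Payment period 2: opening $857.68; interest $28.30 → $885.98; payment $331.69; balance $554.29
Payment period 3: opening $554.29; interest $18.29 → $572.58; payment $321.68; balance $250.90
Payment period 4: opening $250.90; interest $8.28 → $259.18; payment $259.18; balance $0.00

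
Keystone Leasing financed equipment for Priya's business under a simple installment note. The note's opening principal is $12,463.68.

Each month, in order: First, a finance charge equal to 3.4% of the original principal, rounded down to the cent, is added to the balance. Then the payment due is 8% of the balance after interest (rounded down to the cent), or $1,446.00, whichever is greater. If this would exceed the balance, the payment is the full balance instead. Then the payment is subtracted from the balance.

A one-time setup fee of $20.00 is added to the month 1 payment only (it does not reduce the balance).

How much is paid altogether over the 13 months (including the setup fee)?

Month 1: $12,463.68 +$423.76 interest = $12,887.44; pay $1,446.00 (+ $20.00 fee) → $11,441.44
Month 2: $11,441.44 +$423.76 interest = $11,865.20; pay $1,446.00 → $10,419.20
Month 3: $10,419.20 +$423.76 interest = $10,842.96; pay $1,446.00 → $9,396.96
Month 4: $9,396.96 +$423.76 interest = $9,820.72; pay $1,446.00 → $8,374.72
Month 5: $8,374.72 +$423.76 interest = $8,798.48; pay $1,446.00 → $7,352.48
Month 6: $7,352.48 +$423.76 interest = $7,776.24; pay $1,446.00 → $6,330.24
Month 7: $6,330.24 +$423.76 interest = $6,754.00; pay $1,446.00 → $5,308.00
Month 8: $5,308.00 +$423.76 interest = $5,731.76; pay $1,446.00 → $4,285.76
Month 9: $4,285.76 +$423.76 interest = $4,709.52; pay $1,446.00 → $3,263.52
Month 10: $3,263.52 +$423.76 interest = $3,687.28; pay $1,446.00 → $2,241.28
Month 11: $2,241.28 +$423.76 interest = $2,665.04; pay $1,446.00 → $1,219.04
Month 12: $1,219.04 +$423.76 interest = $1,642.80; pay $1,446.00 → $196.80
Month 13: $196.80 +$423.76 interest = $620.56; pay $620.56 → $0.00
Total paid: $17,992.56

$17,992.56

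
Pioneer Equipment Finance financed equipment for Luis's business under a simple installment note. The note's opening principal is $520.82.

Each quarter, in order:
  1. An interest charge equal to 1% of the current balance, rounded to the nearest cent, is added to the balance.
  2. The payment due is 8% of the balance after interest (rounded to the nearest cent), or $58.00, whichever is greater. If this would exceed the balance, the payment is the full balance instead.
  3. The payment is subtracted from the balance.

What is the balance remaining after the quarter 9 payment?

Quarter 1: opening $520.82; interest $5.21 → $526.03; payment $58.00; balance $468.03
Quarter 2: opening $468.03; interest $4.68 → $472.71; payment $58.00; balance $414.71
Quarter 3: opening $414.71; interest $4.15 → $418.86; payment $58.00; balance $360.86
Quarter 4: opening $360.86; interest $3.61 → $364.47; payment $58.00; balance $306.47
Quarter 5: opening $306.47; interest $3.06 → $309.53; payment $58.00; balance $251.53
Quarter 6: opening $251.53; interest $2.52 → $254.05; payment $58.00; balance $196.05
Quarter 7: opening $196.05; interest $1.96 → $198.01; payment $58.00; balance $140.01
Quarter 8: opening $140.01; interest $1.40 → $141.41; payment $58.00; balance $83.41
Quarter 9: opening $83.41; interest $0.83 → $84.24; payment $58.00; balance $26.24

$26.24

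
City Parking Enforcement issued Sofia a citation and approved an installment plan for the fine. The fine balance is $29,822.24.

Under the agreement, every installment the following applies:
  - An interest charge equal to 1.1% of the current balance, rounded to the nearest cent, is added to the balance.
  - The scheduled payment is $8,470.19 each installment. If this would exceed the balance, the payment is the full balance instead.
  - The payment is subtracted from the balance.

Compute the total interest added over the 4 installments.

$770.84

Installment 1: $29,822.24 +$328.04 interest = $30,150.28; pay $8,470.19 → $21,680.09
Installment 2: $21,680.09 +$238.48 interest = $21,918.57; pay $8,470.19 → $13,448.38
Installment 3: $13,448.38 +$147.93 interest = $13,596.31; pay $8,470.19 → $5,126.12
Installment 4: $5,126.12 +$56.39 interest = $5,182.51; pay $5,182.51 → $0.00
Total interest: $328.04 + $238.48 + $147.93 + $56.39 = $770.84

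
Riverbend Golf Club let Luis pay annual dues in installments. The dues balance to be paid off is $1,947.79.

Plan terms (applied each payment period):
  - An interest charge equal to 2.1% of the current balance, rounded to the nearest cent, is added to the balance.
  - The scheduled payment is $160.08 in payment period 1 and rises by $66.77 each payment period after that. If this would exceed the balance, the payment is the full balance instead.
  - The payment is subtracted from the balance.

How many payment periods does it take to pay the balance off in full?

7

# | Opening | Interest | Payment | End bal
1 | $1,947.79 | $40.90 | $160.08 | $1,828.61
2 | $1,828.61 | $38.40 | $226.85 | $1,640.16
3 | $1,640.16 | $34.44 | $293.62 | $1,380.98
4 | $1,380.98 | $29.00 | $360.39 | $1,049.59
5 | $1,049.59 | $22.04 | $427.16 | $644.47
6 | $644.47 | $13.53 | $493.93 | $164.07
7 | $164.07 | $3.45 | $167.52 | $0.00
Balance reaches $0.00 in payment period 7.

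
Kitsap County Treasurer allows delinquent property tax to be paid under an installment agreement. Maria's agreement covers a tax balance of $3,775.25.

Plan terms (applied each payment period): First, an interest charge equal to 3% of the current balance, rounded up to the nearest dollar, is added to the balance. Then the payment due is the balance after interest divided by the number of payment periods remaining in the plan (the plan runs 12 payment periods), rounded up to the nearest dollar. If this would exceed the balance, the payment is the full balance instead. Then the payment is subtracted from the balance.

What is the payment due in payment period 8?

$399.00

# | Opening | Interest | Payment | End bal
1 | $3,775.25 | $114.00 | $325.00 | $3,564.25
2 | $3,564.25 | $107.00 | $334.00 | $3,337.25
3 | $3,337.25 | $101.00 | $344.00 | $3,094.25
4 | $3,094.25 | $93.00 | $355.00 | $2,832.25
5 | $2,832.25 | $85.00 | $365.00 | $2,552.25
6 | $2,552.25 | $77.00 | $376.00 | $2,253.25
7 | $2,253.25 | $68.00 | $387.00 | $1,934.25
8 | $1,934.25 | $59.00 | $399.00 | $1,594.25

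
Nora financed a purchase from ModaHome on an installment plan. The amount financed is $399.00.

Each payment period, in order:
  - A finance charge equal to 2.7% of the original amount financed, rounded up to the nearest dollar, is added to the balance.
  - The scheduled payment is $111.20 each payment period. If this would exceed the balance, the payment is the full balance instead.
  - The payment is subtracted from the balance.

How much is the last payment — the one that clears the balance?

$109.40

# | Opening | Interest | Payment | End bal
1 | $399.00 | $11.00 | $111.20 | $298.80
2 | $298.80 | $11.00 | $111.20 | $198.60
3 | $198.60 | $11.00 | $111.20 | $98.40
4 | $98.40 | $11.00 | $109.40 | $0.00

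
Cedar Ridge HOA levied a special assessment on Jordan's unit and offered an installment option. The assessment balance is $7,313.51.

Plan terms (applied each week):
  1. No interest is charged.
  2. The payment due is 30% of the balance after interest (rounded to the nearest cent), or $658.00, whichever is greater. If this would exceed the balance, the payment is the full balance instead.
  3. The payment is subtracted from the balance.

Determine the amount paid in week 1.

Week 1: $7,313.51 − $2,194.05 → $5,119.46

$2,194.05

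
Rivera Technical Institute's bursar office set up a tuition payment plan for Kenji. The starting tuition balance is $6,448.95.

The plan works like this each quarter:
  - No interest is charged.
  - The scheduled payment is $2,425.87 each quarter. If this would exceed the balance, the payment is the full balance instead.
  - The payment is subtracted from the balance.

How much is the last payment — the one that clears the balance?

$1,597.21

# | Opening | Payment | End bal
1 | $6,448.95 | $2,425.87 | $4,023.08
2 | $4,023.08 | $2,425.87 | $1,597.21
3 | $1,597.21 | $1,597.21 | $0.00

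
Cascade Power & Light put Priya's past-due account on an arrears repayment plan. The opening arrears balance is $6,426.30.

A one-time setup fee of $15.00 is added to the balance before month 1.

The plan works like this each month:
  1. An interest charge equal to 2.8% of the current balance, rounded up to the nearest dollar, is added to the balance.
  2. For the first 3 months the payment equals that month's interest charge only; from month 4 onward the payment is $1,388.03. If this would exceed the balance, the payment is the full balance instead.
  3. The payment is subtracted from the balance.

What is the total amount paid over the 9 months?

$7,543.30

Month 1: opening $6,441.30; interest $181.00 → $6,622.30; payment $181.00; balance $6,441.30
Month 2: opening $6,441.30; interest $181.00 → $6,622.30; payment $181.00; balance $6,441.30
Month 3: opening $6,441.30; interest $181.00 → $6,622.30; payment $181.00; balance $6,441.30
Month 4: opening $6,441.30; interest $181.00 → $6,622.30; payment $1,388.03; balance $5,234.27
Month 5: opening $5,234.27; interest $147.00 → $5,381.27; payment $1,388.03; balance $3,993.24
Month 6: opening $3,993.24; interest $112.00 → $4,105.24; payment $1,388.03; balance $2,717.21
Month 7: opening $2,717.21; interest $77.00 → $2,794.21; payment $1,388.03; balance $1,406.18
Month 8: opening $1,406.18; interest $40.00 → $1,446.18; payment $1,388.03; balance $58.15
Month 9: opening $58.15; interest $2.00 → $60.15; payment $60.15; balance $0.00
Total paid: $7,543.30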